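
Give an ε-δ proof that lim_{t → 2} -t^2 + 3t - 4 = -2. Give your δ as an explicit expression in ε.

Let ε > 0 be given. We want δ > 0 such that 0 < |t − 2| < δ implies |(-t^2 + 3t - 4) + 2| < ε.
(-t^2 + 3t - 4) + 2 = -t^2 + 3t - 2 = (t − 2)(-t + 1).
So |(-t^2 + 3t - 4) + 2| = |t − 2|·|-t + 1|.
Assume first that |t − 2| < 1, so |t| < 3. Then |-t + 1| ≤ 3 + 1 = 4.
Hence |(-t^2 + 3t - 4) + 2| ≤ 4|t − 2| < ε provided |t − 2| < ε/4.
Take δ = min(1, ε/4). Then 0 < |t − 2| < δ gives both |t − 2| < 1 and |t − 2| < ε/4, so |(-t^2 + 3t - 4) + 2| < ε.

δ = min(1, ε/4)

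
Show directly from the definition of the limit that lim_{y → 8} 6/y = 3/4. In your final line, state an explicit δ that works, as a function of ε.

Suppose ε > 0. We seek δ > 0 such that 0 < |y − 8| < δ implies |6/y − (3/4)| < ε.
|6/y − (3/4)| = 6·|8 − y|/(8·|y|) = 6|y − 8|/(8|y|).
Require δ ≤ 4 so that |y| > 8 − 4 = 4, hence 8|y| > 32.
Then |6/y − (3/4)| < 6|y − 8|/32, which is < ε when |y − 8| < (16/3)ε.
Take δ = min(4, (16/3)ε). Then 0 < |y − 8| < δ gives both |y − 8| < 4 and |y − 8| < (16/3)ε, so |6/y − (3/4)| < ε.

δ = min(4, (16/3)ε)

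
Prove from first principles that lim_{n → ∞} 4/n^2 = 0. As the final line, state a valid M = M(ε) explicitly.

M = (4/ε)^{1/2}

Let ε > 0 be given. For n ≥ 1, |4/n^2 − 0| = 4/n^2.
4/n^2 < ε ⇔ n^2 > 4/ε ⇔ n > (4/ε)^{1/2}.
Take M = (4/ε)^{1/2}. Then n > M implies 4/n^2 < ε.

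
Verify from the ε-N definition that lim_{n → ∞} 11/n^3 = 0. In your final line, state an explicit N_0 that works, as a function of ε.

N_0 = (11/ε)^{1/3}

Suppose ε > 0. For n ≥ 1, |11/n^3 − 0| = 11/n^3.
11/n^3 < ε ⇔ n^3 > 11/ε ⇔ n > (11/ε)^{1/3}.
Take N_0 = (11/ε)^{1/3}. Then n > N_0 implies 11/n^3 < ε.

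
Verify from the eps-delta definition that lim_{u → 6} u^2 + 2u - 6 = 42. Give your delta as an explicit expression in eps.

delta = min(2, eps/16)

Fix eps > 0. We want delta > 0 such that 0 < |u − 6| < delta implies |(u^2 + 2u - 6) − 42| < eps.
(u^2 + 2u - 6) − 42 = u^2 + 2u - 48 = (u − 6)(u + 8).
So |(u^2 + 2u - 6) − 42| = |u − 6|·|u + 8|.
Require delta ≤ 2. Then |u − 6| < 2 gives |u| < 8, and by the triangle inequality |u + 8| ≤ 8 + 8 = 16.
Hence |(u^2 + 2u - 6) − 42| ≤ 16|u − 6| < eps provided |u − 6| < eps/16.
Choosing delta = min(2, eps/16) ensures both conditions, hence |(u^2 + 2u - 6) − 42| < eps.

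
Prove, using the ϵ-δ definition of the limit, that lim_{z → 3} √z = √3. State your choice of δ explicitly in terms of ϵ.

Let ϵ > 0 be given. We want δ > 0 such that 0 < |z − 3| < δ implies |√z − √3| < ϵ.
Multiplying by the conjugate, |√z − √3| = |z − 3|/(√z + √3).
Restrict δ ≤ 3 so that |z − 3| < 3 forces z > 0, and then √z + √3 > √3.
Hence |√z − √3| < |z − 3|/√3, which is < ϵ once |z − 3| < √3·ϵ.
Take δ = min(3, √3·ϵ). If 0 < |z − 3| < δ then z > 0 and |√z − √3| < |z − 3|/√3 < ϵ.

δ = min(3, √3·ϵ)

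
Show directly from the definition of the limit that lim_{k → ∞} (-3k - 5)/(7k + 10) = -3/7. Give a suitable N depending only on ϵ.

Let ϵ > 0 be given. For k ≥ 1, |(-3k - 5)/(7k + 10) + 3/7| = |-5|/(7(7k + 10)) = 5/(7(7k + 10)).
Since 7k + 10 ≥ 7k for k ≥ 1, this is ≤ 5/(7·7k) = (5/49)/k.
So |(-3k - 5)/(7k + 10) + 3/7| < ϵ whenever k > (5/49)/ϵ.
Take N = (5/49)/ϵ. If k > N then |(-3k - 5)/(7k + 10) + 3/7| ≤ (5/49)/k < ϵ.

N = (5/49)/ϵ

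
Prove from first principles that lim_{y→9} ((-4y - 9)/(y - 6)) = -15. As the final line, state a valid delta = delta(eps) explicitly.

Let eps > 0. We want delta > 0 with 0 < |y − 9| < delta ⇒ |(-4y - 9)/(y - 6) + 15| < eps.
Combining over a common denominator, (-4y - 9)/(y - 6) + 15 = [(-4y - 9)·3 − (-45)·(y - 6)] / [3·(y - 6)] = 33(y − 9) / (3(y - 6)).
So |(-4y - 9)/(y - 6) + 15| = 33|y − 9| / (3·|y − 6|).
Restrict delta ≤ 3/2. Then |y − 9| < 3/2 gives |y − 6| = |(y − 9) + 3| ≥ 3 − 3/2 = 3/2.
Hence |(-4y - 9)/(y - 6) + 15| < 33|y − 9|/(3·(3/2)) = (22/3)|y − 9|, which is < eps once |y − 9| < (3/22)eps.
Take delta = min(3/2, (3/22)eps). Then 0 < |y − 9| < delta forces both bounds, so |(-4y - 9)/(y - 6) + 15| < eps.

delta = min(3/2, (3/22)eps)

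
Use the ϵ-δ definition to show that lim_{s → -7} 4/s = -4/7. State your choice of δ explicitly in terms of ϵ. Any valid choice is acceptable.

δ = min(7/2, (49/8)ϵ)

Fix ϵ > 0. We seek δ > 0 such that 0 < |s + 7| < δ implies |4/s + 4/7| < ϵ.
|4/s + 4/7| = 4·|-7 − s|/(7·|s|) = 4|s + 7|/(7|s|).
Require δ ≤ 7/2 so that |s| > 7 − 7/2 = 7/2, hence 7|s| > 49/2.
Then |4/s + 4/7| < 4|s + 7|/(49/2), which is < ϵ when |s + 7| < (49/8)ϵ.
Take δ = min(7/2, (49/8)ϵ). Then 0 < |s + 7| < δ gives both |s + 7| < 7/2 and |s + 7| < (49/8)ϵ, so |4/s + 4/7| < ϵ.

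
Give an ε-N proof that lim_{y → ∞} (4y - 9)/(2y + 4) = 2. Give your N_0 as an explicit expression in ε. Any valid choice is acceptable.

Let ε > 0. We seek N_0 > 0 such that y > N_0 implies |(4y - 9)/(2y + 4) − 2| < ε.
(4y - 9)/(2y + 4) − 2 = (2(4y - 9) − 4(2y + 4)) / (2(2y + 4)) = -34/(2(2y + 4)).
For y > 0 we have 2y + 4 > 2y, so |(4y - 9)/(2y + 4) − 2| = 34/(2(2y + 4)) < 34/(2·2y) = (17/2)/y.
Thus |(4y - 9)/(2y + 4) − 2| < ε whenever y > (17/2)/ε.
Take N_0 = (17/2)/ε. If y > N_0 then |(4y - 9)/(2y + 4) − 2| < (17/2)/y < ε.

N_0 = (17/2)/ε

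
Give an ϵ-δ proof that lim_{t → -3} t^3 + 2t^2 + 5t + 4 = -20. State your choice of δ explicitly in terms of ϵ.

δ = min(1, ϵ/28)

Fix ϵ > 0. We want δ > 0 such that 0 < |t + 3| < δ implies |(t^3 + 2t^2 + 5t + 4) + 20| < ϵ.
(t^3 + 2t^2 + 5t + 4) + 20 = t^3 + 2t^2 + 5t + 24 = (t + 3)(t^2 - t + 8).
So |(t^3 + 2t^2 + 5t + 4) + 20| = |t + 3|·|t^2 - t + 8|.
Assume first that |t + 3| < 1, so |t| < 4. Then |t^2 - t + 8| ≤ 4^2 + 4 + 8 = 28.
Hence |(t^3 + 2t^2 + 5t + 4) + 20| ≤ 28|t + 3| < ϵ provided |t + 3| < ϵ/28.
Choosing δ = min(1, ϵ/28) ensures both conditions, hence |(t^3 + 2t^2 + 5t + 4) + 20| < ϵ.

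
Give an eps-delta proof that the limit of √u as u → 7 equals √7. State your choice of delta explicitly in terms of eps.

Let eps > 0. We want delta > 0 such that 0 < |u − 7| < delta implies |√u − √7| < eps.
Rationalise: √u − √7 = (u − 7)/(√u + √7), so |√u − √7| = |u − 7|/(√u + √7).
Restrict delta ≤ 7 so that |u − 7| < 7 forces u > 0, and then √u + √7 > √7.
Hence |√u − √7| < |u − 7|/√7, which is < eps once |u − 7| < √7·eps.
Take delta = min(7, √7·eps). If 0 < |u − 7| < delta then u > 0 and |√u − √7| < |u − 7|/√7 < eps.

delta = min(7, √7·eps)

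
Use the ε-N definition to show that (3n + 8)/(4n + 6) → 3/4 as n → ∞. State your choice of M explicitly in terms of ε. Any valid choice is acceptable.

Let ε > 0 be given. For n ≥ 1, |(3n + 8)/(4n + 6) − (3/4)| = |14|/(4(4n + 6)) = 14/(4(4n + 6)).
Since 4n + 6 ≥ 4n for n ≥ 1, this is ≤ 14/(4·4n) = (7/8)/n.
So |(3n + 8)/(4n + 6) − (3/4)| < ε whenever n > (7/8)/ε.
Take M = (7/8)/ε. If n > M then |(3n + 8)/(4n + 6) − (3/4)| ≤ (7/8)/n < ε.

M = (7/8)/ε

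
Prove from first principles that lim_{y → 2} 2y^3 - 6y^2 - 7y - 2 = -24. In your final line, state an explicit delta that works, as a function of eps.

delta = min(2, eps/51)

Let eps > 0 be given. We want delta > 0 such that 0 < |y − 2| < delta implies |(2y^3 - 6y^2 - 7y - 2) + 24| < eps.
(2y^3 - 6y^2 - 7y - 2) + 24 = 2y^3 - 6y^2 - 7y + 22 = (y − 2)(2y^2 - 2y - 11).
So |(2y^3 - 6y^2 - 7y - 2) + 24| = |y − 2|·|2y^2 - 2y - 11|.
Require delta ≤ 2. Then |y − 2| < 2 gives |y| < 4, and by the triangle inequality |2y^2 - 2y - 11| ≤ 2·4^2 + 2·4 + 11 = 51.
Hence |(2y^3 - 6y^2 - 7y - 2) + 24| ≤ 51|y − 2| < eps provided |y − 2| < eps/51.
Take delta = min(2, eps/51). Then 0 < |y − 2| < delta gives both |y − 2| < 2 and |y − 2| < eps/51, so |(2y^3 - 6y^2 - 7y - 2) + 24| < eps.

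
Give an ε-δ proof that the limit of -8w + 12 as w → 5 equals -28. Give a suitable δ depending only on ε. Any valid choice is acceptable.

δ = ε/8

Let ε > 0. We need δ > 0 so that 0 < |w − 5| < δ implies |(-8w + 12) + 28| < ε.
|(-8w + 12) + 28| = |-8w + 40| = 8|w − 5|.
So 8|w − 5| < ε exactly when |w − 5| < ε/8.
Choosing δ = ε/8 gives |(-8w + 12) + 28| = 8|w − 5| < ε whenever |w − 5| < δ.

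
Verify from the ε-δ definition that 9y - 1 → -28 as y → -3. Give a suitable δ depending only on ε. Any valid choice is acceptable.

δ = ε/9

Let ε > 0 be given. We need δ > 0 so that 0 < |y + 3| < δ implies |(9y - 1) + 28| < ε.
|(9y - 1) + 28| = |9y + 27| = 9|y + 3|.
So 9|y + 3| < ε exactly when |y + 3| < ε/9.
Take δ = ε/9. If 0 < |y + 3| < δ then |(9y - 1) + 28| = 9|y + 3| < 9·(ε/9) = ε.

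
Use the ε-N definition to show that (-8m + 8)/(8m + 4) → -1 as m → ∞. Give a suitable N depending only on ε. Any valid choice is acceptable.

N = (3/2)/ε

Suppose ε > 0. For m ≥ 1, |(-8m + 8)/(8m + 4) + 1| = |96|/(8(8m + 4)) = 96/(8(8m + 4)).
Since 8m + 4 ≥ 8m for m ≥ 1, this is ≤ 96/(8·8m) = (3/2)/m.
So |(-8m + 8)/(8m + 4) + 1| < ε whenever m > (3/2)/ε.
Take N = (3/2)/ε. If m > N then |(-8m + 8)/(8m + 4) + 1| ≤ (3/2)/m < ε.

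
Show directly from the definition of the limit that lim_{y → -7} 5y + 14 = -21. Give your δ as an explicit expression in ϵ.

δ = ϵ/5

Suppose ϵ > 0. We need δ > 0 so that 0 < |y + 7| < δ implies |(5y + 14) + 21| < ϵ.
Since (5y + 14) + 21 = 5(y + 7), we have |(5y + 14) + 21| = 5|y + 7|.
So 5|y + 7| < ϵ exactly when |y + 7| < ϵ/5.
Choosing δ = ϵ/5 gives |(5y + 14) + 21| = 5|y + 7| < ϵ whenever |y + 7| < δ.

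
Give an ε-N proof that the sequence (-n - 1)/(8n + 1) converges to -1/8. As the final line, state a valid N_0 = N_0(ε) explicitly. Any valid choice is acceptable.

Fix ε > 0. For n ≥ 1, |(-n - 1)/(8n + 1) + 1/8| = |-7|/(8(8n + 1)) = 7/(8(8n + 1)).
Since 8n + 1 ≥ 8n for n ≥ 1, this is ≤ 7/(8·8n) = (7/64)/n.
So |(-n - 1)/(8n + 1) + 1/8| < ε whenever n > (7/64)/ε.
Take N_0 = (7/64)/ε. If n > N_0 then |(-n - 1)/(8n + 1) + 1/8| ≤ (7/64)/n < ε.

N_0 = (7/64)/ε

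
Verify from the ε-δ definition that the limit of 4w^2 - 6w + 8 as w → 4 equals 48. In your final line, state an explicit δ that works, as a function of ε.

Fix ε > 0. We want δ > 0 such that 0 < |w − 4| < δ implies |(4w^2 - 6w + 8) − 48| < ε.
(4w^2 - 6w + 8) − 48 = 4w^2 - 6w - 40 = (w − 4)(4w + 10).
So |(4w^2 - 6w + 8) − 48| = |w − 4|·|4w + 10|.
Assume first that |w − 4| < 1, so |w| < 5. Then |4w + 10| ≤ 4·5 + 10 = 30.
Hence |(4w^2 - 6w + 8) − 48| ≤ 30|w − 4| < ε provided |w − 4| < ε/30.
Choosing δ = min(1, ε/30) ensures both conditions, hence |(4w^2 - 6w + 8) − 48| < ε.

δ = min(1, ε/30)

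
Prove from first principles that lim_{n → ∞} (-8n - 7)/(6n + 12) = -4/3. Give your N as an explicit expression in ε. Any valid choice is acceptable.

N = (3/2)/ε

Fix ε > 0. For n ≥ 1, |(-8n - 7)/(6n + 12) + 4/3| = |54|/(6(6n + 12)) = 54/(6(6n + 12)).
Since 6n + 12 ≥ 6n for n ≥ 1, this is ≤ 54/(6·6n) = (3/2)/n.
So |(-8n - 7)/(6n + 12) + 4/3| < ε whenever n > (3/2)/ε.
Take N = (3/2)/ε. If n > N then |(-8n - 7)/(6n + 12) + 4/3| ≤ (3/2)/n < ε.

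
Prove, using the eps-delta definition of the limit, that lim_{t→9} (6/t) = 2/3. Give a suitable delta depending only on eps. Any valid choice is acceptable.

delta = min(9/2, (27/4)eps)

Fix eps > 0. We seek delta > 0 such that 0 < |t − 9| < delta implies |6/t − (2/3)| < eps.
|6/t − (2/3)| = 6·|9 − t|/(9·|t|) = 6|t − 9|/(9|t|).
Restrict delta ≤ 9/2. Then |t − 9| < 9/2 gives |t| > 9/2, so 9|t| > 81/2.
Then |6/t − (2/3)| < 6|t − 9|/(81/2), which is < eps when |t − 9| < (27/4)eps.
Take delta = min(9/2, (27/4)eps). Then 0 < |t − 9| < delta gives both |t − 9| < 9/2 and |t − 9| < (27/4)eps, so |6/t − (2/3)| < eps.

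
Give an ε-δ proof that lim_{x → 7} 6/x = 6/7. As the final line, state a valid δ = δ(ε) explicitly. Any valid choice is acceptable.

Fix ε > 0. We seek δ > 0 such that 0 < |x − 7| < δ implies |6/x − (6/7)| < ε.
|6/x − (6/7)| = 6·|7 − x|/(7·|x|) = 6|x − 7|/(7|x|).
Restrict δ ≤ 7/2. Then |x − 7| < 7/2 gives |x| > 7/2, so 7|x| > 49/2.
Then |6/x − (6/7)| < 6|x − 7|/(49/2), which is < ε when |x − 7| < (49/12)ε.
Take δ = min(7/2, (49/12)ε). Then 0 < |x − 7| < δ gives both |x − 7| < 7/2 and |x − 7| < (49/12)ε, so |6/x − (6/7)| < ε.

δ = min(7/2, (49/12)ε)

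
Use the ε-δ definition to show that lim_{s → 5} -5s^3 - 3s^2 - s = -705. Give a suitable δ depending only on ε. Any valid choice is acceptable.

δ = min(2, ε/582)

Suppose ε > 0. We want δ > 0 such that 0 < |s − 5| < δ implies |(-5s^3 - 3s^2 - s) + 705| < ε.
(-5s^3 - 3s^2 - s) + 705 = -5s^3 - 3s^2 - s + 705 = (s − 5)(-5s^2 - 28s - 141).
So |(-5s^3 - 3s^2 - s) + 705| = |s − 5|·|-5s^2 - 28s - 141|.
Require δ ≤ 2. Then |s − 5| < 2 gives |s| < 7, and by the triangle inequality |-5s^2 - 28s - 141| ≤ 5·7^2 + 28·7 + 141 = 582.
Hence |(-5s^3 - 3s^2 - s) + 705| ≤ 582|s − 5| < ε provided |s − 5| < ε/582.
Choosing δ = min(2, ε/582) ensures both conditions, hence |(-5s^3 - 3s^2 - s) + 705| < ε.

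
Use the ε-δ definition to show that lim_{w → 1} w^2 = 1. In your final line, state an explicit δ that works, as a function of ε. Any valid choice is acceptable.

Let ε > 0 be given. We seek δ > 0 with 0 < |w − 1| < δ ⇒ |w^2 − 1| < ε.
Factor: w^2 − 1 = (w − 1)(w + 1), so |w^2 − 1| = |w − 1|·|w + 1|.
Impose δ ≤ 2 so that |w| < 3; then |w + 1| ≤ 4.
Hence |w^2 − 1| ≤ 4|w − 1|, which is < ε once |w − 1| < ε/4.
Take δ = min(2, ε/4). If 0 < |w − 1| < δ then both bounds hold and |w^2 − 1| ≤ 4|w − 1| < 4·(ε/4) = ε.

δ = min(2, ε/4)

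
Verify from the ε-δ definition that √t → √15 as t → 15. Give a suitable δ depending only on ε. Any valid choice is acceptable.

Suppose ε > 0. We want δ > 0 such that 0 < |t − 15| < δ implies |√t − √15| < ε.
Multiplying by the conjugate, |√t − √15| = |t − 15|/(√t + √15).
Restrict δ ≤ 15 so that |t − 15| < 15 forces t > 0, and then √t + √15 > √15.
Hence |√t − √15| < |t − 15|/√15, which is < ε once |t − 15| < √15·ε.
Take δ = min(15, √15·ε). If 0 < |t − 15| < δ then t > 0 and |√t − √15| < |t − 15|/√15 < ε.

δ = min(15, √15·ε)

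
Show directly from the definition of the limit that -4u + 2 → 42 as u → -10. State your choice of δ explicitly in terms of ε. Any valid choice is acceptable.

δ = ε/4

Let ε > 0 be given. We need δ > 0 so that 0 < |u + 10| < δ implies |(-4u + 2) − 42| < ε.
|(-4u + 2) − 42| = |-4u - 40| = 4|u + 10|.
Thus it suffices that |u + 10| < ε/4.
Choosing δ = ε/4 gives |(-4u + 2) − 42| = 4|u + 10| < ε whenever |u + 10| < δ.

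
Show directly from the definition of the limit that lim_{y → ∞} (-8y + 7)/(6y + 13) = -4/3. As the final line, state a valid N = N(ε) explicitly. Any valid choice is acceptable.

N = (73/18)/ε

Let ε > 0. We seek N > 0 such that y > N implies |(-8y + 7)/(6y + 13) + 4/3| < ε.
(-8y + 7)/(6y + 13) + 4/3 = (6(-8y + 7) − (-8)(6y + 13)) / (6(6y + 13)) = 146/(6(6y + 13)).
For y > 0 we have 6y + 13 > 6y, so |(-8y + 7)/(6y + 13) + 4/3| = 146/(6(6y + 13)) < 146/(6·6y) = (73/18)/y.
Thus |(-8y + 7)/(6y + 13) + 4/3| < ε whenever y > (73/18)/ε.
Take N = (73/18)/ε. If y > N then |(-8y + 7)/(6y + 13) + 4/3| < (73/18)/y < ε.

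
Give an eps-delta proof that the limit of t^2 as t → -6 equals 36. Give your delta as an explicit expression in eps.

delta = min(1, eps/13)

Fix eps > 0. We seek delta > 0 with 0 < |t + 6| < delta ⇒ |t^2 − 36| < eps.
Factor: t^2 − 36 = (t + 6)(t - 6), so |t^2 − 36| = |t + 6|·|t - 6|.
Impose delta ≤ 1 so that |t| < 7; then |t - 6| ≤ 13.
Hence |t^2 − 36| ≤ 13|t + 6|, which is < eps once |t + 6| < eps/13.
Take delta = min(1, eps/13). If 0 < |t + 6| < delta then both bounds hold and |t^2 − 36| ≤ 13|t + 6| < 13·(eps/13) = eps.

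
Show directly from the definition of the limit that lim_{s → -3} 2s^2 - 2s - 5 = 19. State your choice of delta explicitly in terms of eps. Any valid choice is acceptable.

delta = min(1, eps/16)

Suppose eps > 0. We want delta > 0 such that 0 < |s + 3| < delta implies |(2s^2 - 2s - 5) − 19| < eps.
(2s^2 - 2s - 5) − 19 = 2s^2 - 2s - 24 = (s + 3)(2s - 8).
So |(2s^2 - 2s - 5) − 19| = |s + 3|·|2s - 8|.
Require delta ≤ 1. Then |s + 3| < 1 gives |s| < 4, and by the triangle inequality |2s - 8| ≤ 2·4 + 8 = 16.
Hence |(2s^2 - 2s - 5) − 19| ≤ 16|s + 3| < eps provided |s + 3| < eps/16.
Choosing delta = min(1, eps/16) ensures both conditions, hence |(2s^2 - 2s - 5) − 19| < eps.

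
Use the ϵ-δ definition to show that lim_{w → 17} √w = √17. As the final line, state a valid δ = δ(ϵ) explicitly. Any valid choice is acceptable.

Fix ϵ > 0. We want δ > 0 such that 0 < |w − 17| < δ implies |√w − √17| < ϵ.
Rationalise: √w − √17 = (w − 17)/(√w + √17), so |√w − √17| = |w − 17|/(√w + √17).
Restrict δ ≤ 17 so that |w − 17| < 17 forces w > 0, and then √w + √17 > √17.
Hence |√w − √17| < |w − 17|/√17, which is < ϵ once |w − 17| < √17·ϵ.
Take δ = min(17, √17·ϵ). If 0 < |w − 17| < δ then w > 0 and |√w − √17| < |w − 17|/√17 < ϵ.

δ = min(17, √17·ϵ)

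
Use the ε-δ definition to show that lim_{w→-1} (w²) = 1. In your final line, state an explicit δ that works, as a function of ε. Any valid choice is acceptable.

Suppose ε > 0. We seek δ > 0 with 0 < |w + 1| < δ ⇒ |w² − 1| < ε.
Factor: w² − 1 = (w + 1)(w - 1), so |w² − 1| = |w + 1|·|w - 1|.
Impose δ ≤ 2 so that |w| < 3; then |w - 1| ≤ 4.
Hence |w² − 1| ≤ 4|w + 1|, which is < ε once |w + 1| < ε/4.
Take δ = min(2, ε/4). If 0 < |w + 1| < δ then both bounds hold and |w² − 1| ≤ 4|w + 1| < 4·(ε/4) = ε.

δ = min(2, ε/4)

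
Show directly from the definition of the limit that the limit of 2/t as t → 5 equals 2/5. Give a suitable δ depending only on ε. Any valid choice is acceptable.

δ = min(5/2, (25/4)ε)

Fix ε > 0. We seek δ > 0 such that 0 < |t − 5| < δ implies |2/t − (2/5)| < ε.
|2/t − (2/5)| = 2·|5 − t|/(5·|t|) = 2|t − 5|/(5|t|).
Restrict δ ≤ 5/2. Then |t − 5| < 5/2 gives |t| > 5/2, so 5|t| > 25/2.
Then |2/t − (2/5)| < 2|t − 5|/(25/2), which is < ε when |t − 5| < (25/4)ε.
Take δ = min(5/2, (25/4)ε). Then 0 < |t − 5| < δ gives both |t − 5| < 5/2 and |t − 5| < (25/4)ε, so |2/t − (2/5)| < ε.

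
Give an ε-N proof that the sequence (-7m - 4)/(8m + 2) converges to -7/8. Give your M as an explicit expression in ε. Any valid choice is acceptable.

M = (9/32)/ε

Suppose ε > 0. For m ≥ 1, |(-7m - 4)/(8m + 2) + 7/8| = |-18|/(8(8m + 2)) = 18/(8(8m + 2)).
Since 8m + 2 ≥ 8m for m ≥ 1, this is ≤ 18/(8·8m) = (9/32)/m.
So |(-7m - 4)/(8m + 2) + 7/8| < ε whenever m > (9/32)/ε.
Take M = (9/32)/ε. If m > M then |(-7m - 4)/(8m + 2) + 7/8| ≤ (9/32)/m < ε.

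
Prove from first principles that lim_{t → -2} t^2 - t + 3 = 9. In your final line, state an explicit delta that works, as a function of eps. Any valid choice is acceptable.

delta = min(2, eps/7)

Let eps > 0 be given. We want delta > 0 such that 0 < |t + 2| < delta implies |(t^2 - t + 3) − 9| < eps.
(t^2 - t + 3) − 9 = t^2 - t - 6 = (t + 2)(t - 3).
So |(t^2 - t + 3) − 9| = |t + 2|·|t - 3|.
Assume first that |t + 2| < 2, so |t| < 4. Then |t - 3| ≤ 4 + 3 = 7.
Hence |(t^2 - t + 3) − 9| ≤ 7|t + 2| < eps provided |t + 2| < eps/7.
Choosing delta = min(2, eps/7) ensures both conditions, hence |(t^2 - t + 3) − 9| < eps.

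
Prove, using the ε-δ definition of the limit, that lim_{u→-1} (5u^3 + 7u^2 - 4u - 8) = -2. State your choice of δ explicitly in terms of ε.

δ = min(1, ε/30)

Let ε > 0. We want δ > 0 such that 0 < |u + 1| < δ implies |(5u^3 + 7u^2 - 4u - 8) + 2| < ε.
(5u^3 + 7u^2 - 4u - 8) + 2 = 5u^3 + 7u^2 - 4u - 6 = (u + 1)(5u^2 + 2u - 6).
So |(5u^3 + 7u^2 - 4u - 8) + 2| = |u + 1|·|5u^2 + 2u - 6|.
Assume first that |u + 1| < 1, so |u| < 2. Then |5u^2 + 2u - 6| ≤ 5·2^2 + 2·2 + 6 = 30.
Hence |(5u^3 + 7u^2 - 4u - 8) + 2| ≤ 30|u + 1| < ε provided |u + 1| < ε/30.
Choosing δ = min(1, ε/30) ensures both conditions, hence |(5u^3 + 7u^2 - 4u - 8) + 2| < ε.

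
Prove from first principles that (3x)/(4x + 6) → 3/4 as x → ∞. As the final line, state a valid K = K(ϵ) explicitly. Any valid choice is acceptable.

Suppose ϵ > 0. We seek K > 0 such that x > K implies |(3x)/(4x + 6) − (3/4)| < ϵ.
(3x)/(4x + 6) − (3/4) = (4(3x) − 3(4x + 6)) / (4(4x + 6)) = -18/(4(4x + 6)).
For x > 0 we have 4x + 6 > 4x, so |(3x)/(4x + 6) − (3/4)| = 18/(4(4x + 6)) < 18/(4·4x) = (9/8)/x.
Thus |(3x)/(4x + 6) − (3/4)| < ϵ whenever x > (9/8)/ϵ.
Take K = (9/8)/ϵ. If x > K then |(3x)/(4x + 6) − (3/4)| < (9/8)/x < ϵ.

K = (9/8)/ϵ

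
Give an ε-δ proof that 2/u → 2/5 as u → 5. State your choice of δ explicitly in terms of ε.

δ = min(5/2, (25/4)ε)

Fix ε > 0. We seek δ > 0 such that 0 < |u − 5| < δ implies |2/u − (2/5)| < ε.
|2/u − (2/5)| = 2·|5 − u|/(5·|u|) = 2|u − 5|/(5|u|).
Restrict δ ≤ 5/2. Then |u − 5| < 5/2 gives |u| > 5/2, so 5|u| > 25/2.
Then |2/u − (2/5)| < 2|u − 5|/(25/2), which is < ε when |u − 5| < (25/4)ε.
Take δ = min(5/2, (25/4)ε). Then 0 < |u − 5| < δ gives both |u − 5| < 5/2 and |u − 5| < (25/4)ε, so |2/u − (2/5)| < ε.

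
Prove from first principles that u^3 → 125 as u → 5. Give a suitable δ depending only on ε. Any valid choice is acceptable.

δ = min(1, ε/91)

Suppose ε > 0. We seek δ > 0 with 0 < |u − 5| < δ ⇒ |u^3 − 125| < ε.
Factor: u^3 − 125 = (u − 5)(u^2 + 5u + 25), so |u^3 − 125| = |u − 5|·|u^2 + 5u + 25|.
Impose δ ≤ 1 so that |u| < 6; then |u^2 + 5u + 25| ≤ 91.
Hence |u^3 − 125| ≤ 91|u − 5|, which is < ε once |u − 5| < ε/91.
Take δ = min(1, ε/91). If 0 < |u − 5| < δ then both bounds hold and |u^3 − 125| ≤ 91|u − 5| < 91·(ε/91) = ε.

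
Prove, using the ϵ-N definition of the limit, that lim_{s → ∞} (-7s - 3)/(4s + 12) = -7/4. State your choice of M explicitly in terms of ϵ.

Let ϵ > 0. We seek M > 0 such that s > M implies |(-7s - 3)/(4s + 12) + 7/4| < ϵ.
(-7s - 3)/(4s + 12) + 7/4 = (4(-7s - 3) − (-7)(4s + 12)) / (4(4s + 12)) = 72/(4(4s + 12)).
For s > 0 we have 4s + 12 > 4s, so |(-7s - 3)/(4s + 12) + 7/4| = 72/(4(4s + 12)) < 72/(4·4s) = (9/2)/s.
Thus |(-7s - 3)/(4s + 12) + 7/4| < ϵ whenever s > (9/2)/ϵ.
Take M = (9/2)/ϵ. If s > M then |(-7s - 3)/(4s + 12) + 7/4| < (9/2)/s < ϵ.

M = (9/2)/ϵ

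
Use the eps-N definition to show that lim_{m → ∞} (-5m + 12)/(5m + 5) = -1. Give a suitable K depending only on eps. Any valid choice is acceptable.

Let eps > 0 be given. For m ≥ 1, |(-5m + 12)/(5m + 5) + 1| = |85|/(5(5m + 5)) = 85/(5(5m + 5)).
Since 5m + 5 ≥ 5m for m ≥ 1, this is ≤ 85/(5·5m) = (17/5)/m.
So |(-5m + 12)/(5m + 5) + 1| < eps whenever m > (17/5)/eps.
Take K = (17/5)/eps. If m > K then |(-5m + 12)/(5m + 5) + 1| ≤ (17/5)/m < eps.

K = (17/5)/eps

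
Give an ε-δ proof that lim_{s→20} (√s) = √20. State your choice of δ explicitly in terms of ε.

δ = min(20, √20·ε)

Fix ε > 0. We want δ > 0 such that 0 < |s − 20| < δ implies |√s − √20| < ε.
Rationalise: √s − √20 = (s − 20)/(√s + √20), so |√s − √20| = |s − 20|/(√s + √20).
Restrict δ ≤ 20 so that |s − 20| < 20 forces s > 0, and then √s + √20 > √20.
Hence |√s − √20| < |s − 20|/√20, which is < ε once |s − 20| < √20·ε.
Take δ = min(20, √20·ε). If 0 < |s − 20| < δ then s > 0 and |√s − √20| < |s − 20|/√20 < ε.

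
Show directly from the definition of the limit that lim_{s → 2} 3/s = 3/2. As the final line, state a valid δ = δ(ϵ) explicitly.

Fix ϵ > 0. We seek δ > 0 such that 0 < |s − 2| < δ implies |3/s − (3/2)| < ϵ.
|3/s − (3/2)| = 3·|2 − s|/(2·|s|) = 3|s − 2|/(2|s|).
Require δ ≤ 1 so that |s| > 2 − 1 = 1, hence 2|s| > 2.
Then |3/s − (3/2)| < 3|s − 2|/2, which is < ϵ when |s − 2| < (2/3)ϵ.
Take δ = min(1, (2/3)ϵ). Then 0 < |s − 2| < δ gives both |s − 2| < 1 and |s − 2| < (2/3)ϵ, so |3/s − (3/2)| < ϵ.

δ = min(1, (2/3)ϵ)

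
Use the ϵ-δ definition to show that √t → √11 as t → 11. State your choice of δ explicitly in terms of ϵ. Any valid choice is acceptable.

Fix ϵ > 0. We want δ > 0 such that 0 < |t − 11| < δ implies |√t − √11| < ϵ.
Rationalise: √t − √11 = (t − 11)/(√t + √11), so |√t − √11| = |t − 11|/(√t + √11).
Restrict δ ≤ 11 so that |t − 11| < 11 forces t > 0, and then √t + √11 > √11.
Hence |√t − √11| < |t − 11|/√11, which is < ϵ once |t − 11| < √11·ϵ.
Take δ = min(11, √11·ϵ). If 0 < |t − 11| < δ then t > 0 and |√t − √11| < |t − 11|/√11 < ϵ.

δ = min(11, √11·ϵ)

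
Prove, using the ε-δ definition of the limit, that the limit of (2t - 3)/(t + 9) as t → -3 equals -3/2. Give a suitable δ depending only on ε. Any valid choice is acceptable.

Let ε > 0. We want δ > 0 with 0 < |t + 3| < δ ⇒ |(2t - 3)/(t + 9) + 3/2| < ε.
Combining over a common denominator, (2t - 3)/(t + 9) + 3/2 = [(2t - 3)·6 − (-9)·(t + 9)] / [6·(t + 9)] = 21(t + 3) / (6(t + 9)).
So |(2t - 3)/(t + 9) + 3/2| = 21|t + 3| / (6·|t + 9|).
Restrict δ ≤ 3. Then |t + 3| < 3 gives |t + 9| = |(t + 3) + 6| ≥ 6 − 3 = 3.
Hence |(2t - 3)/(t + 9) + 3/2| < 21|t + 3|/(6·3) = (7/6)|t + 3|, which is < ε once |t + 3| < (6/7)ε.
Take δ = min(3, (6/7)ε). Then 0 < |t + 3| < δ forces both bounds, so |(2t - 3)/(t + 9) + 3/2| < ε.

δ = min(3, (6/7)ε)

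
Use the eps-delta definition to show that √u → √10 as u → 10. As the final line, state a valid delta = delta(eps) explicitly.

delta = min(10, √10·eps)

Suppose eps > 0. We want delta > 0 such that 0 < |u − 10| < delta implies |√u − √10| < eps.
Rationalise: √u − √10 = (u − 10)/(√u + √10), so |√u − √10| = |u − 10|/(√u + √10).
Restrict delta ≤ 10 so that |u − 10| < 10 forces u > 0, and then √u + √10 > √10.
Hence |√u − √10| < |u − 10|/√10, which is < eps once |u − 10| < √10·eps.
Take delta = min(10, √10·eps). If 0 < |u − 10| < delta then u > 0 and |√u − √10| < |u − 10|/√10 < eps.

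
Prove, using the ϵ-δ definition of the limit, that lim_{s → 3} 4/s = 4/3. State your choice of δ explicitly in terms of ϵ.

δ = min(3/2, (9/8)ϵ)

Let ϵ > 0. We seek δ > 0 such that 0 < |s − 3| < δ implies |4/s − (4/3)| < ϵ.
|4/s − (4/3)| = 4·|3 − s|/(3·|s|) = 4|s − 3|/(3|s|).
Require δ ≤ 3/2 so that |s| > 3 − 3/2 = 3/2, hence 3|s| > 9/2.
Then |4/s − (4/3)| < 4|s − 3|/(9/2), which is < ϵ when |s − 3| < (9/8)ϵ.
Take δ = min(3/2, (9/8)ϵ). Then 0 < |s − 3| < δ gives both |s − 3| < 3/2 and |s − 3| < (9/8)ϵ, so |4/s − (4/3)| < ϵ.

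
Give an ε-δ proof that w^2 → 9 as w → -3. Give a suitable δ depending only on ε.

Fix ε > 0. We seek δ > 0 with 0 < |w + 3| < δ ⇒ |w^2 − 9| < ε.
Factor: w^2 − 9 = (w + 3)(w - 3), so |w^2 − 9| = |w + 3|·|w - 3|.
Restrict δ ≤ 1. Then |w + 3| < 1 gives |w| < 4, so by the triangle inequality |w - 3| ≤ 4 + 3 = 7.
Hence |w^2 − 9| ≤ 7|w + 3|, which is < ε once |w + 3| < ε/7.
Take δ = min(1, ε/7). If 0 < |w + 3| < δ then both bounds hold and |w^2 − 9| ≤ 7|w + 3| < 7·(ε/7) = ε.

δ = min(1, ε/7)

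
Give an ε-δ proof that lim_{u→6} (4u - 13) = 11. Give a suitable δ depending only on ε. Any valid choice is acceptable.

Let ε > 0 be given. We need δ > 0 so that 0 < |u − 6| < δ implies |(4u - 13) − 11| < ε.
Since (4u - 13) − 11 = 4(u − 6), we have |(4u - 13) − 11| = 4|u − 6|.
Thus it suffices that |u − 6| < ε/4.
Take δ = ε/4. If 0 < |u − 6| < δ then |(4u - 13) − 11| = 4|u − 6| < 4·(ε/4) = ε.

δ = ε/4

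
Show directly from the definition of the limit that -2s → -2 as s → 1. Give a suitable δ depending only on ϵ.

Fix ϵ > 0. We need δ > 0 so that 0 < |s − 1| < δ implies |(-2s) + 2| < ϵ.
Since (-2s) + 2 = -2(s − 1), we have |(-2s) + 2| = 2|s − 1|.
So 2|s − 1| < ϵ exactly when |s − 1| < ϵ/2.
Take δ = ϵ/2. If 0 < |s − 1| < δ then |(-2s) + 2| = 2|s − 1| < 2·(ϵ/2) = ϵ.

δ = ϵ/2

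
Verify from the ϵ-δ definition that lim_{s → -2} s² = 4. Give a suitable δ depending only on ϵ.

δ = min(1, ϵ/5)

Fix ϵ > 0. We seek δ > 0 with 0 < |s + 2| < δ ⇒ |s² − 4| < ϵ.
Factor: s² − 4 = (s + 2)(s - 2), so |s² − 4| = |s + 2|·|s - 2|.
Impose δ ≤ 1 so that |s| < 3; then |s - 2| ≤ 5.
Hence |s² − 4| ≤ 5|s + 2|, which is < ϵ once |s + 2| < ϵ/5.
Take δ = min(1, ϵ/5). If 0 < |s + 2| < δ then both bounds hold and |s² − 4| ≤ 5|s + 2| < 5·(ϵ/5) = ϵ.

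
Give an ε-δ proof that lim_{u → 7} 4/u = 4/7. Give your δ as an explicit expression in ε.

Suppose ε > 0. We seek δ > 0 such that 0 < |u − 7| < δ implies |4/u − (4/7)| < ε.
|4/u − (4/7)| = 4·|7 − u|/(7·|u|) = 4|u − 7|/(7|u|).
Restrict δ ≤ 7/2. Then |u − 7| < 7/2 gives |u| > 7/2, so 7|u| > 49/2.
Then |4/u − (4/7)| < 4|u − 7|/(49/2), which is < ε when |u − 7| < (49/8)ε.
Take δ = min(7/2, (49/8)ε). Then 0 < |u − 7| < δ gives both |u − 7| < 7/2 and |u − 7| < (49/8)ε, so |4/u − (4/7)| < ε.

δ = min(7/2, (49/8)ε)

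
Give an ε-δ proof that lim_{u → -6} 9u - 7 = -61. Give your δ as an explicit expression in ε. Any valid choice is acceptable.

Let ε > 0 be given. We need δ > 0 so that 0 < |u + 6| < δ implies |(9u - 7) + 61| < ε.
Since (9u - 7) + 61 = 9(u + 6), we have |(9u - 7) + 61| = 9|u + 6|.
Thus it suffices that |u + 6| < ε/9.
Take δ = ε/9. If 0 < |u + 6| < δ then |(9u - 7) + 61| = 9|u + 6| < 9·(ε/9) = ε.

δ = ε/9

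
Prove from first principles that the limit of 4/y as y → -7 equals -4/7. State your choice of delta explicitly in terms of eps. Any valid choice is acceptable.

delta = min(7/2, (49/8)eps)

Suppose eps > 0. We seek delta > 0 such that 0 < |y + 7| < delta implies |4/y + 4/7| < eps.
|4/y + 4/7| = 4·|-7 − y|/(7·|y|) = 4|y + 7|/(7|y|).
Restrict delta ≤ 7/2. Then |y + 7| < 7/2 gives |y| > 7/2, so 7|y| > 49/2.
Then |4/y + 4/7| < 4|y + 7|/(49/2), which is < eps when |y + 7| < (49/8)eps.
Take delta = min(7/2, (49/8)eps). Then 0 < |y + 7| < delta gives both |y + 7| < 7/2 and |y + 7| < (49/8)eps, so |4/y + 4/7| < eps.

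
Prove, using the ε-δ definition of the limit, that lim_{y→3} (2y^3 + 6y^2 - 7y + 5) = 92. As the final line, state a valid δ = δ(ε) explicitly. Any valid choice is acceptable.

Let ε > 0. We want δ > 0 such that 0 < |y − 3| < δ implies |(2y^3 + 6y^2 - 7y + 5) − 92| < ε.
(2y^3 + 6y^2 - 7y + 5) − 92 = 2y^3 + 6y^2 - 7y - 87 = (y − 3)(2y^2 + 12y + 29).
So |(2y^3 + 6y^2 - 7y + 5) − 92| = |y − 3|·|2y^2 + 12y + 29|.
Require δ ≤ 1. Then |y − 3| < 1 gives |y| < 4, and by the triangle inequality |2y^2 + 12y + 29| ≤ 2·4^2 + 12·4 + 29 = 109.
Hence |(2y^3 + 6y^2 - 7y + 5) − 92| ≤ 109|y − 3| < ε provided |y − 3| < ε/109.
Take δ = min(1, ε/109). Then 0 < |y − 3| < δ gives both |y − 3| < 1 and |y − 3| < ε/109, so |(2y^3 + 6y^2 - 7y + 5) − 92| < ε.

δ = min(1, ε/109)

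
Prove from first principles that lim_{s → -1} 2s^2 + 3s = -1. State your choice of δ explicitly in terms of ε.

Let ε > 0 be given. We want δ > 0 such that 0 < |s + 1| < δ implies |(2s^2 + 3s) + 1| < ε.
(2s^2 + 3s) + 1 = 2s^2 + 3s + 1 = (s + 1)(2s + 1).
So |(2s^2 + 3s) + 1| = |s + 1|·|2s + 1|.
Require δ ≤ 1. Then |s + 1| < 1 gives |s| < 2, and by the triangle inequality |2s + 1| ≤ 2·2 + 1 = 5.
Hence |(2s^2 + 3s) + 1| ≤ 5|s + 1| < ε provided |s + 1| < ε/5.
Choosing δ = min(1, ε/5) ensures both conditions, hence |(2s^2 + 3s) + 1| < ε.

δ = min(1, ε/5)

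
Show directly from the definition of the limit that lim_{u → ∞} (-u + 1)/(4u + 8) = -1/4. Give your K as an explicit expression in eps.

Suppose eps > 0. We seek K > 0 such that u > K implies |(-u + 1)/(4u + 8) + 1/4| < eps.
(-u + 1)/(4u + 8) + 1/4 = (4(-u + 1) − (-1)(4u + 8)) / (4(4u + 8)) = 12/(4(4u + 8)).
For u > 0 we have 4u + 8 > 4u, so |(-u + 1)/(4u + 8) + 1/4| = 12/(4(4u + 8)) < 12/(4·4u) = (3/4)/u.
Thus |(-u + 1)/(4u + 8) + 1/4| < eps whenever u > (3/4)/eps.
Take K = (3/4)/eps. If u > K then |(-u + 1)/(4u + 8) + 1/4| < (3/4)/u < eps.

K = (3/4)/eps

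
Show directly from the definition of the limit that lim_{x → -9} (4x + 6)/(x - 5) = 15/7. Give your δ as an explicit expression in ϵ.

δ = min(7, (49/13)ϵ)

Fix ϵ > 0. We want δ > 0 with 0 < |x + 9| < δ ⇒ |(4x + 6)/(x - 5) − (15/7)| < ϵ.
Combining over a common denominator, (4x + 6)/(x - 5) − (15/7) = [(4x + 6)·(-14) − (-30)·(x - 5)] / [(-14)·(x - 5)] = -26(x + 9) / ((-14)(x - 5)).
So |(4x + 6)/(x - 5) − (15/7)| = 26|x + 9| / (14·|x − 5|).
Require δ ≤ 7, so |x − 5| ≥ |-14| − |x + 9| > 14 − 7 = 7.
Hence |(4x + 6)/(x - 5) − (15/7)| < 26|x + 9|/(14·7) = (13/49)|x + 9|, which is < ϵ once |x + 9| < (49/13)ϵ.
Take δ = min(7, (49/13)ϵ). Then 0 < |x + 9| < δ forces both bounds, so |(4x + 6)/(x - 5) − (15/7)| < ϵ.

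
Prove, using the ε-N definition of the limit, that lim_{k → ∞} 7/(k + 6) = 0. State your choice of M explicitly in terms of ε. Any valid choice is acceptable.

M = 7/ε

Fix ε > 0. For k ≥ 1, |7/(k + 6) − 0| = 7/(k + 6) ≤ 7/k.
We need 7/k < ε, i.e. k > 7/ε.
Take M = 7/ε. If k > M then |7/(k + 6)| ≤ 7/k < ε.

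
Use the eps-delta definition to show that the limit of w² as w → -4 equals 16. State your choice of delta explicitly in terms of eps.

Suppose eps > 0. We seek delta > 0 with 0 < |w + 4| < delta ⇒ |w² − 16| < eps.
Factor: w² − 16 = (w + 4)(w - 4), so |w² − 16| = |w + 4|·|w - 4|.
Restrict delta ≤ 1. Then |w + 4| < 1 gives |w| < 5, so by the triangle inequality |w - 4| ≤ 5 + 4 = 9.
Hence |w² − 16| ≤ 9|w + 4|, which is < eps once |w + 4| < eps/9.
Take delta = min(1, eps/9). If 0 < |w + 4| < delta then both bounds hold and |w² − 16| ≤ 9|w + 4| < 9·(eps/9) = eps.

delta = min(1, eps/9)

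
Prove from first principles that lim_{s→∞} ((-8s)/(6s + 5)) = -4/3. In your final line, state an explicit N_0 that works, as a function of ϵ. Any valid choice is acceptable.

N_0 = (10/9)/ϵ

Let ϵ > 0. We seek N_0 > 0 such that s > N_0 implies |(-8s)/(6s + 5) + 4/3| < ϵ.
(-8s)/(6s + 5) + 4/3 = (6(-8s) − (-8)(6s + 5)) / (6(6s + 5)) = 40/(6(6s + 5)).
For s > 0 we have 6s + 5 > 6s, so |(-8s)/(6s + 5) + 4/3| = 40/(6(6s + 5)) < 40/(6·6s) = (10/9)/s.
Thus |(-8s)/(6s + 5) + 4/3| < ϵ whenever s > (10/9)/ϵ.
Take N_0 = (10/9)/ϵ. If s > N_0 then |(-8s)/(6s + 5) + 4/3| < (10/9)/s < ϵ.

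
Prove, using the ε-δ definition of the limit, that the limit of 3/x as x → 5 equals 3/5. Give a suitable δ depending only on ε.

Let ε > 0. We seek δ > 0 such that 0 < |x − 5| < δ implies |3/x − (3/5)| < ε.
|3/x − (3/5)| = 3·|5 − x|/(5·|x|) = 3|x − 5|/(5|x|).
Require δ ≤ 5/2 so that |x| > 5 − 5/2 = 5/2, hence 5|x| > 25/2.
Then |3/x − (3/5)| < 3|x − 5|/(25/2), which is < ε when |x − 5| < (25/6)ε.
Take δ = min(5/2, (25/6)ε). Then 0 < |x − 5| < δ gives both |x − 5| < 5/2 and |x − 5| < (25/6)ε, so |3/x − (3/5)| < ε.

δ = min(5/2, (25/6)ε)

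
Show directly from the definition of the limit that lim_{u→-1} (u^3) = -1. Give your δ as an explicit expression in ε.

Let ε > 0. We seek δ > 0 with 0 < |u + 1| < δ ⇒ |u^3 + 1| < ε.
Factor: u^3 + 1 = (u + 1)(u^2 - u + 1), so |u^3 + 1| = |u + 1|·|u^2 - u + 1|.
Impose δ ≤ 2 so that |u| < 3; then |u^2 - u + 1| ≤ 13.
Hence |u^3 + 1| ≤ 13|u + 1|, which is < ε once |u + 1| < ε/13.
Take δ = min(2, ε/13). If 0 < |u + 1| < δ then both bounds hold and |u^3 + 1| ≤ 13|u + 1| < 13·(ε/13) = ε.

δ = min(2, ε/13)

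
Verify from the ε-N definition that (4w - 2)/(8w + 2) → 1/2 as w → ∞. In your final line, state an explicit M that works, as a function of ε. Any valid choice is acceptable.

M = (3/8)/ε

Let ε > 0 be given. We seek M > 0 such that w > M implies |(4w - 2)/(8w + 2) − (1/2)| < ε.
(4w - 2)/(8w + 2) − (1/2) = (8(4w - 2) − 4(8w + 2)) / (8(8w + 2)) = -24/(8(8w + 2)).
For w > 0 we have 8w + 2 > 8w, so |(4w - 2)/(8w + 2) − (1/2)| = 24/(8(8w + 2)) < 24/(8·8w) = (3/8)/w.
Thus |(4w - 2)/(8w + 2) − (1/2)| < ε whenever w > (3/8)/ε.
Take M = (3/8)/ε. If w > M then |(4w - 2)/(8w + 2) − (1/2)| < (3/8)/w < ε.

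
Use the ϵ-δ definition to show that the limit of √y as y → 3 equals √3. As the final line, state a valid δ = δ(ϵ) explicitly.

δ = min(3, √3·ϵ)

Let ϵ > 0. We want δ > 0 such that 0 < |y − 3| < δ implies |√y − √3| < ϵ.
Rationalise: √y − √3 = (y − 3)/(√y + √3), so |√y − √3| = |y − 3|/(√y + √3).
Restrict δ ≤ 3 so that |y − 3| < 3 forces y > 0, and then √y + √3 > √3.
Hence |√y − √3| < |y − 3|/√3, which is < ϵ once |y − 3| < √3·ϵ.
Take δ = min(3, √3·ϵ). If 0 < |y − 3| < δ then y > 0 and |√y − √3| < |y − 3|/√3 < ϵ.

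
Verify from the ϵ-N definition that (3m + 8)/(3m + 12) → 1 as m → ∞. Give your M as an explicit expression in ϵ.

M = (4/3)/ϵ

Suppose ϵ > 0. For m ≥ 1, |(3m + 8)/(3m + 12) − 1| = |-12|/(3(3m + 12)) = 12/(3(3m + 12)).
Since 3m + 12 ≥ 3m for m ≥ 1, this is ≤ 12/(3·3m) = (4/3)/m.
So |(3m + 8)/(3m + 12) − 1| < ϵ whenever m > (4/3)/ϵ.
Take M = (4/3)/ϵ. If m > M then |(3m + 8)/(3m + 12) − 1| ≤ (4/3)/m < ϵ.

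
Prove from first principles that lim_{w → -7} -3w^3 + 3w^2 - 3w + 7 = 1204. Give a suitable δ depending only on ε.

Fix ε > 0. We want δ > 0 such that 0 < |w + 7| < δ implies |(-3w^3 + 3w^2 - 3w + 7) − 1204| < ε.
(-3w^3 + 3w^2 - 3w + 7) − 1204 = -3w^3 + 3w^2 - 3w - 1197 = (w + 7)(-3w^2 + 24w - 171).
So |(-3w^3 + 3w^2 - 3w + 7) − 1204| = |w + 7|·|-3w^2 + 24w - 171|.
Require δ ≤ 1. Then |w + 7| < 1 gives |w| < 8, and by the triangle inequality |-3w^2 + 24w - 171| ≤ 3·8^2 + 24·8 + 171 = 555.
Hence |(-3w^3 + 3w^2 - 3w + 7) − 1204| ≤ 555|w + 7| < ε provided |w + 7| < ε/555.
Choosing δ = min(1, ε/555) ensures both conditions, hence |(-3w^3 + 3w^2 - 3w + 7) − 1204| < ε.

δ = min(1, ε/555)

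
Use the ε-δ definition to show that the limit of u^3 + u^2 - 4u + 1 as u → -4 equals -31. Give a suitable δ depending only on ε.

δ = min(1, ε/48)

Let ε > 0 be given. We want δ > 0 such that 0 < |u + 4| < δ implies |(u^3 + u^2 - 4u + 1) + 31| < ε.
(u^3 + u^2 - 4u + 1) + 31 = u^3 + u^2 - 4u + 32 = (u + 4)(u^2 - 3u + 8).
So |(u^3 + u^2 - 4u + 1) + 31| = |u + 4|·|u^2 - 3u + 8|.
Assume first that |u + 4| < 1, so |u| < 5. Then |u^2 - 3u + 8| ≤ 5^2 + 3·5 + 8 = 48.
Hence |(u^3 + u^2 - 4u + 1) + 31| ≤ 48|u + 4| < ε provided |u + 4| < ε/48.
Choosing δ = min(1, ε/48) ensures both conditions, hence |(u^3 + u^2 - 4u + 1) + 31| < ε.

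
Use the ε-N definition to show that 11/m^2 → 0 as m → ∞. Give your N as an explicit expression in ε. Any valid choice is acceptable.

Let ε > 0 be given. For m ≥ 1, |11/m^2 − 0| = 11/m^2.
11/m^2 < ε ⇔ m^2 > 11/ε ⇔ m > (11/ε)^{1/2}.
Take N = (11/ε)^{1/2}. Then m > N implies 11/m^2 < ε.

N = (11/ε)^{1/2}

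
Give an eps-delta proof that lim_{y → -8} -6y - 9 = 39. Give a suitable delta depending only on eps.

Let eps > 0. We need delta > 0 so that 0 < |y + 8| < delta implies |(-6y - 9) − 39| < eps.
|(-6y - 9) − 39| = |-6y - 48| = 6|y + 8|.
Thus it suffices that |y + 8| < eps/6.
Take delta = eps/6. If 0 < |y + 8| < delta then |(-6y - 9) − 39| = 6|y + 8| < 6·(eps/6) = eps.

delta = eps/6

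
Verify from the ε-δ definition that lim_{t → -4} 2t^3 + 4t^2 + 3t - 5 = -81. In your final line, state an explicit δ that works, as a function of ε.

Let ε > 0. We want δ > 0 such that 0 < |t + 4| < δ implies |(2t^3 + 4t^2 + 3t - 5) + 81| < ε.
(2t^3 + 4t^2 + 3t - 5) + 81 = 2t^3 + 4t^2 + 3t + 76 = (t + 4)(2t^2 - 4t + 19).
So |(2t^3 + 4t^2 + 3t - 5) + 81| = |t + 4|·|2t^2 - 4t + 19|.
Require δ ≤ 1. Then |t + 4| < 1 gives |t| < 5, and by the triangle inequality |2t^2 - 4t + 19| ≤ 2·5^2 + 4·5 + 19 = 89.
Hence |(2t^3 + 4t^2 + 3t - 5) + 81| ≤ 89|t + 4| < ε provided |t + 4| < ε/89.
Choosing δ = min(1, ε/89) ensures both conditions, hence |(2t^3 + 4t^2 + 3t - 5) + 81| < ε.

δ = min(1, ε/89)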